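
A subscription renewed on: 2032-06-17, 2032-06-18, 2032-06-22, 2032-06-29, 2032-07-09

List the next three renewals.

Intervals are 1, 4, 7, 10 days — an arithmetic progression with common difference 3.
Next gap: 13 days. 2032-07-09 + 13 days = 2032-07-22.
Next gap: 16 days. 2032-07-22 + 16 days = 2032-08-07.
Next gap: 19 days. 2032-08-07 + 19 days = 2032-08-26.

2032-07-22, 2032-08-07, 2032-08-26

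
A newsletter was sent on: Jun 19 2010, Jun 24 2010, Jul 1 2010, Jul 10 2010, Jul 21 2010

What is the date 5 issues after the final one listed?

Oct 14 2010

The spacing grows by 2 each time: 5, 7, 9, 11 days.
Next gap: 13 days. Jul 21 2010 + 13 days = Aug 3 2010.
Next gap: 15 days. Aug 3 2010 + 15 days = Aug 18 2010.
Next gap: 17 days. Aug 18 2010 + 17 days = Sep 4 2010.
Next gap: 19 days. Sep 4 2010 + 19 days = Sep 23 2010.
Next gap: 21 days. Sep 23 2010 + 21 days = Oct 14 2010.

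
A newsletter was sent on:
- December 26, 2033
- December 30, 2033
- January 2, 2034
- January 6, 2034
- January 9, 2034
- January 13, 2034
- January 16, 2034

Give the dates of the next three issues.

Gaps: 4, 3, 4, 3, 4, 3 days — not constant, but cyclic with period 2.
The events fall on every Monday and Friday.
Next Friday: January 20, 2034.
The following Monday is January 23, 2034.
Next Friday: January 27, 2034.

January 20, 2034; January 23, 2034; January 27, 2034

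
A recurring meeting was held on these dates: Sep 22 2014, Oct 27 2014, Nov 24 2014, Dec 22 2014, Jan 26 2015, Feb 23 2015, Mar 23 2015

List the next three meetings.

These are Mondays at 28- or 35-day spacing (35, 28, 28, 35, 28, 28).
The pattern: 4th Monday of the month.
April 2015 — 4th Monday is Apr 27 2015.
May 2015 — 4th Monday is May 25 2015.
4th Monday of June 2015: Jun 22 2015.

Apr 27 2015, May 25 2015, Jun 22 2015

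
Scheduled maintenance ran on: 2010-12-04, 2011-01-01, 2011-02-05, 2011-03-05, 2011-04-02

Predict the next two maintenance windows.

These are Saturdays at 28- or 35-day spacing (28, 35, 28, 28).
The pattern: 1st Saturday of the month.
1st Saturday of May 2011: 2011-05-07.
1st Saturday of June 2011: 2011-06-04.

2011-05-07, 2011-06-04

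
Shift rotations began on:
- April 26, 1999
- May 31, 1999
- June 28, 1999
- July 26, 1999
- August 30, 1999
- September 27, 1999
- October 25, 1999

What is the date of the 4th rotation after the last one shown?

February 28, 2000

All Mondays; the gaps (35, 28, 28, 35, 28, 28) vary with month length.
This is the last Monday of each month.
November 1999 ends with Monday November 29, 1999.
December 1999 ends with Monday December 27, 1999.
January 2000 ends with Monday January 31, 2000.
Last Monday of February 2000: February 28, 2000.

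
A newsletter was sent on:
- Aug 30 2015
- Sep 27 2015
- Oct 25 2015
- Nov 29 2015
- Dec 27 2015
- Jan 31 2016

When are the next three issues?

Feb 28 2016, Mar 27 2016, Apr 24 2016

Every date is a Sunday; gaps 28, 28, 35, 28, 35 days.
Each is the last Sunday of its month (at least one falls on the 29th or later, ruling out '4th Sunday').
Last Sunday of February 2016: Feb 28 2016.
March 2016 ends with Sunday Mar 27 2016.
April 2016 ends with Sunday Apr 24 2016.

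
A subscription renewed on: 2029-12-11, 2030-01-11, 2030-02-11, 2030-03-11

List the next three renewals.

Gaps: 31, 31, 28 days — not constant. Every event is on the 11th of the month.
Pattern: the 11th of each month.
April 2030: 2030-04-11.
May 2030: 2030-05-11.
June 2030: 2030-06-11.

2030-04-11, 2030-05-11, 2030-06-11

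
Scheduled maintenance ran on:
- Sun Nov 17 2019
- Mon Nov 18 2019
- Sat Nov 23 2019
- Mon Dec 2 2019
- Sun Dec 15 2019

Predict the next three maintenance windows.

Wed Jan 1 2020, Wed Jan 22 2020, Sun Feb 16 2020

The spacing grows by 4 each time: 1, 5, 9, 13 days.
Next gap: 17 days. Sun Dec 15 2019 + 17 days = Wed Jan 1 2020.
Next gap: 21 days. Wed Jan 1 2020 + 21 days = Wed Jan 22 2020.
Next gap: 25 days. Wed Jan 22 2020 + 25 days = Sun Feb 16 2020.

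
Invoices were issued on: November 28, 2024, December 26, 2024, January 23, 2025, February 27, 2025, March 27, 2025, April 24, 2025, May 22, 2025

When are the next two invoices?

June 26, 2025; July 24, 2025

Gaps: 28, 28, 35, 28, 28, 28 days — a mix of 28 and 35. Every date is a Thursday.
Each is the 4th Thursday of its month.
4th Thursday of June 2025: June 26, 2025.
July 2025 — 4th Thursday is July 24, 2025.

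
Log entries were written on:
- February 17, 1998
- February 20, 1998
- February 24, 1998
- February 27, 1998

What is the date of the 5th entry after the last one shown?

Gaps: 3, 4, 3 days — not constant, but cyclic with period 2.
The events fall on every Tuesday and Friday.
Next Tuesday: March 3, 1998.
Next Friday: March 6, 1998.
Next Tuesday: March 10, 1998.
Next Friday: March 13, 1998.
Next Tuesday: March 17, 1998.

March 17, 1998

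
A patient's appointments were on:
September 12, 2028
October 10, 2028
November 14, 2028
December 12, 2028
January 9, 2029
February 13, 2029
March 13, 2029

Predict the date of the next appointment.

April 10, 2029

These are Tuesdays at 28- or 35-day spacing (28, 35, 28, 28, 35, 28).
The pattern: 2nd Tuesday of the month.
April 2029 — 2nd Tuesday is April 10, 2029.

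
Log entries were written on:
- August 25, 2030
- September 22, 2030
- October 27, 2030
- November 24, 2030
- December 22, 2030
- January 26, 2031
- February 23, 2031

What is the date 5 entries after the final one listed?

July 27, 2031

These are Sundays at 28- or 35-day spacing (28, 35, 28, 28, 35, 28).
The pattern: 4th Sunday of the month.
March 2031 — 4th Sunday is March 23, 2031.
4th Sunday of April 2031: April 27, 2031.
4th Sunday of May 2031: May 25, 2031.
June 2031 — 4th Sunday is June 22, 2031.
July 2031 — 4th Sunday is July 27, 2031.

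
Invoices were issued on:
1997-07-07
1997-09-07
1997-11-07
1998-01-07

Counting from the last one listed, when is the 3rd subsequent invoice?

Gaps: 62, 61, 61 days — not constant. Every event is on the 7th of the month.
Pattern: the 7th of every 2 months.
March 1998: 1998-03-07.
Next: May 1998 → 1998-05-07.
July 1998: 1998-07-07.

1998-07-07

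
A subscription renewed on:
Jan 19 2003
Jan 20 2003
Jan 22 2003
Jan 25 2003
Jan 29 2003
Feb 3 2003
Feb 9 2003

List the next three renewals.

Feb 16 2003, Feb 24 2003, Mar 5 2003

Gaps: 1, 2, 3, 4, 5, 6 days — each gap is 1 larger than the previous one.
Next gap: 7 days. Feb 9 2003 + 7 days = Feb 16 2003.
Next gap: 8 days. Feb 16 2003 + 8 days = Feb 24 2003.
Next gap: 9 days. Feb 24 2003 + 9 days = Mar 5 2003.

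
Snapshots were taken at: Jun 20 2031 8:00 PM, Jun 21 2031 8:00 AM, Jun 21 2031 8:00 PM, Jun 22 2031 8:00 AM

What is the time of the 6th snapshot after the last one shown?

The interval is a steady 12 hours (12, 12, 12).
Jun 22 2031 8:00 AM + 12 h = Jun 22 2031 8:00 PM.
Jun 22 2031 8:00 PM + 12 h = Jun 23 2031 8:00 AM.
Jun 23 2031 8:00 AM + 12 h = Jun 23 2031 8:00 PM.
Jun 23 2031 8:00 PM + 12 h = Jun 24 2031 8:00 AM.
Jun 24 2031 8:00 AM + 12 h = Jun 24 2031 8:00 PM.
Jun 24 2031 8:00 PM + 12 h = Jun 25 2031 8:00 AM.

Jun 25 2031 8:00 AM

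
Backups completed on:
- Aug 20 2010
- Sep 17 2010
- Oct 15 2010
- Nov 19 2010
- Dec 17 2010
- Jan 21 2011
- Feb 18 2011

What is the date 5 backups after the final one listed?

Jul 15 2011

All dates are Fridays, 28, 28, 35, 28, 35, 28 days apart.
Specifically, the 3rd Friday of each month.
3rd Friday of March 2011: Mar 18 2011.
3rd Friday of April 2011: Apr 15 2011.
3rd Friday of May 2011: May 20 2011.
3rd Friday of June 2011: Jun 17 2011.
July 2011 — 3rd Friday is Jul 15 2011.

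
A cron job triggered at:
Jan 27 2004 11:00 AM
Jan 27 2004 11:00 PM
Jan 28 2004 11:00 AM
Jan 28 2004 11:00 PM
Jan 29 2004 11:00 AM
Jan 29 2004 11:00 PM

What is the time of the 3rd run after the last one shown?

Jan 31 2004 11:00 AM

The interval is a steady 12 hours (12, 12, 12, 12, 12).
Jan 29 2004 11:00 PM + 12 h = Jan 30 2004 11:00 AM.
Jan 30 2004 11:00 AM + 12 h = Jan 30 2004 11:00 PM.
Jan 30 2004 11:00 PM + 12 h = Jan 31 2004 11:00 AM.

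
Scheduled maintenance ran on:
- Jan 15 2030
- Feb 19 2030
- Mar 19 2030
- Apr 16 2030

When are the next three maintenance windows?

May 21 2030, Jun 18 2030, Jul 16 2030

Gaps: 35, 28, 28 days — a mix of 28 and 35. Every date is a Tuesday.
Each is the 3rd Tuesday of its month.
May 2030 — 3rd Tuesday is May 21 2030.
3rd Tuesday of June 2030: Jun 18 2030.
July 2030 — 3rd Tuesday is Jul 16 2030.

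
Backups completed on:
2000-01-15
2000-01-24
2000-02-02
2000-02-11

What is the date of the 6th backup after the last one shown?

The spacing is 9, 9, 9 days — always 9 days.
2000-02-11 + 9 days = 2000-02-20.
2000-02-20 + 9 days = 2000-02-29.
2000-02-29 + 9 days = 2000-03-09.
2000-03-09 + 9 days = 2000-03-18.
2000-03-18 + 9 days = 2000-03-27.
2000-03-27 + 9 days = 2000-04-05.

2000-04-05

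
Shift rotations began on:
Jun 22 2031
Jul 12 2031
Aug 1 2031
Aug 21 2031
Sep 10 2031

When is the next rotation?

The spacing is 20, 20, 20, 20 days — always 20 days.
Sep 10 2031 + 20 days = Sep 30 2031.

Sep 30 2031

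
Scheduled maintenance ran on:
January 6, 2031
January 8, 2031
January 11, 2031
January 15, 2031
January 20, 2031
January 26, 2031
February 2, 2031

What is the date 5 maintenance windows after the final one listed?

March 24, 2031

Intervals are 2, 3, 4, 5, 6, 7 days — an arithmetic progression with common difference 1.
Next gap: 8 days. February 2, 2031 + 8 days = February 10, 2031.
Next gap: 9 days. February 10, 2031 + 9 days = February 19, 2031.
Next gap: 10 days. February 19, 2031 + 10 days = March 1, 2031.
Next gap: 11 days. March 1, 2031 + 11 days = March 12, 2031.
Next gap: 12 days. March 12, 2031 + 12 days = March 24, 2031.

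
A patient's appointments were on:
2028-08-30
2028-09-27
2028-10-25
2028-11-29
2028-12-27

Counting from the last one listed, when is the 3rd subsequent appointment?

2029-03-28

Every date is a Wednesday; gaps 28, 28, 35, 28 days.
Each is the last Wednesday of its month (at least one falls on the 29th or later, ruling out '4th Wednesday').
Last Wednesday of January 2029: 2029-01-31.
Last Wednesday of February 2029: 2029-02-28.
Last Wednesday of March 2029: 2029-03-28.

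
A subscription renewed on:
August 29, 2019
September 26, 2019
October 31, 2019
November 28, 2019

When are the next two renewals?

All Thursdays; the gaps (28, 35, 28) vary with month length.
This is the last Thursday of each month.
Last Thursday of December 2019: December 26, 2019.
Last Thursday of January 2020: January 30, 2020.

December 26, 2019; January 30, 2020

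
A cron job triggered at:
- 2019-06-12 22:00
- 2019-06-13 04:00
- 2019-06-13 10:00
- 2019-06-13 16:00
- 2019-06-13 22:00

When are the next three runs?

2019-06-14 04:00, 2019-06-14 10:00, 2019-06-14 16:00

Gaps: 6, 6, 6, 6 hours — each event is 6 hours after the previous one.
2019-06-13 22:00 + 6 h = 2019-06-14 04:00.
2019-06-14 04:00 + 6 h = 2019-06-14 10:00.
2019-06-14 10:00 + 6 h = 2019-06-14 16:00.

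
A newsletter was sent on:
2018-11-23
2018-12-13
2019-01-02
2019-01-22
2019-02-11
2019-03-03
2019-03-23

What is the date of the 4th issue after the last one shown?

The spacing is 20, 20, 20, 20, 20, 20 days — always 20 days.
2019-03-23 + 20 days = 2019-04-12.
2019-04-12 + 20 days = 2019-05-02.
2019-05-02 + 20 days = 2019-05-22.
2019-05-22 + 20 days = 2019-06-11.

2019-06-11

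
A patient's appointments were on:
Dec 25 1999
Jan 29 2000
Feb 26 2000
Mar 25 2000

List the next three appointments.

Every date is a Saturday; gaps 35, 28, 28 days.
Each is the last Saturday of its month (at least one falls on the 29th or later, ruling out '4th Saturday').
April 2000 ends with Saturday Apr 29 2000.
May 2000 ends with Saturday May 27 2000.
June 2000 ends with Saturday Jun 24 2000.

Apr 29 2000, May 27 2000, Jun 24 2000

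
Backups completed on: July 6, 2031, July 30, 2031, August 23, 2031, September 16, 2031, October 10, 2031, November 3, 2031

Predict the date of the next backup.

Gaps between consecutive events: 24, 24, 24, 24, 24 days — a constant 24-day interval.
November 3, 2031 + 24 days = November 27, 2031.

November 27, 2031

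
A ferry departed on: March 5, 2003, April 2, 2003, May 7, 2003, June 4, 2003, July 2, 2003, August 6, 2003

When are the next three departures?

All dates are Wednesdays, 28, 35, 28, 28, 35 days apart.
Specifically, the 1st Wednesday of each month.
September 2003 — 1st Wednesday is September 3, 2003.
October 2003 — 1st Wednesday is October 1, 2003.
November 2003 — 1st Wednesday is November 5, 2003.

September 3, 2003; October 1, 2003; November 5, 2003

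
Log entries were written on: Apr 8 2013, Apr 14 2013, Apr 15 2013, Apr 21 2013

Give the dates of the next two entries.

Apr 22 2013, Apr 28 2013

The gap pattern 6, 1, 6 repeats every 2 events.
These are the Mondays and Sundays of each week.
Next Monday: Apr 22 2013.
The following Sunday is Apr 28 2013.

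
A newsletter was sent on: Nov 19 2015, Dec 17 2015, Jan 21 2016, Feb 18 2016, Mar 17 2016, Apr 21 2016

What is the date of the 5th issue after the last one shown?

Gaps: 28, 35, 28, 28, 35 days — a mix of 28 and 35. Every date is a Thursday.
Each is the 3rd Thursday of its month.
May 2016 — 3rd Thursday is May 19 2016.
3rd Thursday of June 2016: Jun 16 2016.
July 2016 — 3rd Thursday is Jul 21 2016.
August 2016 — 3rd Thursday is Aug 18 2016.
3rd Thursday of September 2016: Sep 15 2016.

Sep 15 2016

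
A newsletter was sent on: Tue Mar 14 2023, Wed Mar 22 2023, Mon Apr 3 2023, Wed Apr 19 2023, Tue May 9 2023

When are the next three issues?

Fri Jun 2 2023, Fri Jun 30 2023, Tue Aug 1 2023

The spacing grows by 4 each time: 8, 12, 16, 20 days.
Next gap: 24 days. Tue May 9 2023 + 24 days = Fri Jun 2 2023.
Next gap: 28 days. Fri Jun 2 2023 + 28 days = Fri Jun 30 2023.
Next gap: 32 days. Fri Jun 30 2023 + 32 days = Tue Aug 1 2023.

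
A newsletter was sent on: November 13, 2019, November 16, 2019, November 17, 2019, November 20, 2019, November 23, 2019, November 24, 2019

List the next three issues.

Gaps: 3, 1, 3, 3, 1 days — not constant, but cyclic with period 3.
The events fall on every Wednesday, Saturday and Sunday.
Next Wednesday: November 27, 2019.
The following Saturday is November 30, 2019.
Next Sunday: December 1, 2019.

November 27, 2019; November 30, 2019; December 1, 2019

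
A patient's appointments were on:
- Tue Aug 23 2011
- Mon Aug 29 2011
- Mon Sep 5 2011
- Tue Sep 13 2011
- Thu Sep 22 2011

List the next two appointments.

Gaps: 6, 7, 8, 9 days — each gap is 1 larger than the previous one.
Next gap: 10 days. Thu Sep 22 2011 + 10 days = Sun Oct 2 2011.
Next gap: 11 days. Sun Oct 2 2011 + 11 days = Thu Oct 13 2011.

Sun Oct 2 2011, Thu Oct 13 2011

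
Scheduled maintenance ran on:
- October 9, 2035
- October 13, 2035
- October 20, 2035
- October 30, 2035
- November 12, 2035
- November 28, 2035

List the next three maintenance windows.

Intervals are 4, 7, 10, 13, 16 days — an arithmetic progression with common difference 3.
Next gap: 19 days. November 28, 2035 + 19 days = December 17, 2035.
Next gap: 22 days. December 17, 2035 + 22 days = January 8, 2036.
Next gap: 25 days. January 8, 2036 + 25 days = February 2, 2036.

December 17, 2035; January 8, 2036; February 2, 2036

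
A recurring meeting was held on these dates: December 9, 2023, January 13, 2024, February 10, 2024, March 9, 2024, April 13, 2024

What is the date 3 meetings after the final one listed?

These are Saturdays at 28- or 35-day spacing (35, 28, 28, 35).
The pattern: 2nd Saturday of the month.
2nd Saturday of May 2024: May 11, 2024.
June 2024 — 2nd Saturday is June 8, 2024.
July 2024 — 2nd Saturday is July 13, 2024.

July 13, 2024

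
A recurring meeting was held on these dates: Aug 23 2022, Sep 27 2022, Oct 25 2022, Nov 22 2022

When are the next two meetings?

Gaps: 35, 28, 28 days — a mix of 28 and 35. Every date is a Tuesday.
Each is the 4th Tuesday of its month.
December 2022 — 4th Tuesday is Dec 27 2022.
4th Tuesday of January 2023: Jan 24 2023.

Dec 27 2022, Jan 24 2023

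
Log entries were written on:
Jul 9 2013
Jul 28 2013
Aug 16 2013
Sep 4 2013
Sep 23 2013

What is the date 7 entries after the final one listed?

Feb 3 2014

The spacing is 19, 19, 19, 19 days — always 19 days.
Sep 23 2013 + 19 days = Oct 12 2013.
Oct 12 2013 + 19 days = Oct 31 2013.
Oct 31 2013 + 19 days = Nov 19 2013.
Nov 19 2013 + 19 days = Dec 8 2013.
Dec 8 2013 + 19 days = Dec 27 2013.
Dec 27 2013 + 19 days = Jan 15 2014.
Jan 15 2014 + 19 days = Feb 3 2014.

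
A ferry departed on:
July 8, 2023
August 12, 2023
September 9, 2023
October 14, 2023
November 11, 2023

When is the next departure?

Gaps: 35, 28, 35, 28 days — a mix of 28 and 35. Every date is a Saturday.
Each is the 2nd Saturday of its month.
December 2023 — 2nd Saturday is December 9, 2023.

December 9, 2023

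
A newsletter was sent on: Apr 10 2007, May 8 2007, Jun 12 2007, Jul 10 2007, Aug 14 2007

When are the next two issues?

These are Tuesdays at 28- or 35-day spacing (28, 35, 28, 35).
The pattern: 2nd Tuesday of the month.
September 2007 — 2nd Tuesday is Sep 11 2007.
2nd Tuesday of October 2007: Oct 9 2007.

Sep 11 2007, Oct 9 2007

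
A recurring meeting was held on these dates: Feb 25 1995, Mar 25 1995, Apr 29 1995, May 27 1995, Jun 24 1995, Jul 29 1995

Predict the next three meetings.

These are Saturdays with 28, 35, 28, 28, 35-day gaps.
Each is the final Saturday of its month — Apr 29 1995 is past the 28th, so '4th Saturday' doesn't fit.
August 1995 ends with Saturday Aug 26 1995.
Last Saturday of September 1995: Sep 30 1995.
October 1995 ends with Saturday Oct 28 1995.

Aug 26 1995, Sep 30 1995, Oct 28 1995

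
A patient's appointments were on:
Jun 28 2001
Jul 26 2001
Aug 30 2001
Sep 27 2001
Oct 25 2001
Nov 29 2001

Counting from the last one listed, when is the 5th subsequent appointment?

These are Thursdays with 28, 35, 28, 28, 35-day gaps.
Each is the final Thursday of its month — Aug 30 2001 is past the 28th, so '4th Thursday' doesn't fit.
December 2001 ends with Thursday Dec 27 2001.
January 2002 ends with Thursday Jan 31 2002.
Last Thursday of February 2002: Feb 28 2002.
March 2002 ends with Thursday Mar 28 2002.
Last Thursday of April 2002: Apr 25 2002.

Apr 25 2002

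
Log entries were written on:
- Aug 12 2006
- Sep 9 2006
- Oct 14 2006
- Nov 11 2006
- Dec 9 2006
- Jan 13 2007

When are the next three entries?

These are Saturdays at 28- or 35-day spacing (28, 35, 28, 28, 35).
The pattern: 2nd Saturday of the month.
February 2007 — 2nd Saturday is Feb 10 2007.
2nd Saturday of March 2007: Mar 10 2007.
April 2007 — 2nd Saturday is Apr 14 2007.

Feb 10 2007, Mar 10 2007, Apr 14 2007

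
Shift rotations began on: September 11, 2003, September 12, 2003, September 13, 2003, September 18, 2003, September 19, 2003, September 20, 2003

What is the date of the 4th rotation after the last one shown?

The gap pattern 1, 1, 5, 1, 1 repeats every 3 events.
These are the Thursdays, Fridays and Saturdays of each week.
The following Thursday is September 25, 2003.
Next Friday: September 26, 2003.
The following Saturday is September 27, 2003.
Next Thursday: October 2, 2003.

October 2, 2003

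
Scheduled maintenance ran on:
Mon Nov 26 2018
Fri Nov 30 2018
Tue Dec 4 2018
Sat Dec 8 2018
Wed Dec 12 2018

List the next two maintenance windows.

Every event comes 4 days after the last (4, 4, 4, 4).
Wed Dec 12 2018 + 4 days = Sun Dec 16 2018.
Sun Dec 16 2018 + 4 days = Thu Dec 20 2018.

Sun Dec 16 2018, Thu Dec 20 2018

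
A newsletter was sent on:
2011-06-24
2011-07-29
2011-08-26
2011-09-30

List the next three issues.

These are Fridays with 35, 28, 35-day gaps.
Each is the final Friday of its month — 2011-07-29 is past the 28th, so '4th Friday' doesn't fit.
October 2011 ends with Friday 2011-10-28.
Last Friday of November 2011: 2011-11-25.
Last Friday of December 2011: 2011-12-30.

2011-10-28, 2011-11-25, 2011-12-30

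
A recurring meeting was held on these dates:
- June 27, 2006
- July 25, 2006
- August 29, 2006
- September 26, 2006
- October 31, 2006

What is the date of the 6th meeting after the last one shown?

April 24, 2007

These are Tuesdays with 28, 35, 28, 35-day gaps.
Each is the final Tuesday of its month — August 29, 2006 is past the 28th, so '4th Tuesday' doesn't fit.
Last Tuesday of November 2006: November 28, 2006.
December 2006 ends with Tuesday December 26, 2006.
January 2007 ends with Tuesday January 30, 2007.
Last Tuesday of February 2007: February 27, 2007.
March 2007 ends with Tuesday March 27, 2007.
April 2007 ends with Tuesday April 24, 2007.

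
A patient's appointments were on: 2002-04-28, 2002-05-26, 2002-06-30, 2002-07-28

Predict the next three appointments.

2002-08-25, 2002-09-29, 2002-10-27

Every date is a Sunday; gaps 28, 35, 28 days.
Each is the last Sunday of its month (at least one falls on the 29th or later, ruling out '4th Sunday').
Last Sunday of August 2002: 2002-08-25.
September 2002 ends with Sunday 2002-09-29.
Last Sunday of October 2002: 2002-10-27.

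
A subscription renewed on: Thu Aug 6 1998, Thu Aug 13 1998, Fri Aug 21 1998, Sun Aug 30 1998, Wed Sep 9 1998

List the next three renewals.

Gaps: 7, 8, 9, 10 days — each gap is 1 larger than the previous one.
Next gap: 11 days. Wed Sep 9 1998 + 11 days = Sun Sep 20 1998.
Next gap: 12 days. Sun Sep 20 1998 + 12 days = Fri Oct 2 1998.
Next gap: 13 days. Fri Oct 2 1998 + 13 days = Thu Oct 15 1998.

Sun Sep 20 1998, Fri Oct 2 1998, Thu Oct 15 1998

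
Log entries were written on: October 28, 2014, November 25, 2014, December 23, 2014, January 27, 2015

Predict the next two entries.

February 24, 2015; March 24, 2015

All dates are Tuesdays, 28, 28, 35 days apart.
Specifically, the 4th Tuesday of each month.
4th Tuesday of February 2015: February 24, 2015.
March 2015 — 4th Tuesday is March 24, 2015.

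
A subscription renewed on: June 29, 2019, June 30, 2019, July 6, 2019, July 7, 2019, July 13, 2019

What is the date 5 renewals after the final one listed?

Every event lands on a Saturday or Sunday (gaps cycle 1, 6, 1, 6).
So the schedule is: every Saturday and Sunday.
Next Sunday: July 14, 2019.
The following Saturday is July 20, 2019.
The following Sunday is July 21, 2019.
Next Saturday: July 27, 2019.
Next Sunday: July 28, 2019.

July 28, 2019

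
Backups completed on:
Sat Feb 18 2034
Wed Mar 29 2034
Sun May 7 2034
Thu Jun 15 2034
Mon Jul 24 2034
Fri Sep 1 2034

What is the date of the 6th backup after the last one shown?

Gaps between consecutive events: 39, 39, 39, 39, 39 days — a constant 39-day interval.
Fri Sep 1 2034 + 39 days = Tue Oct 10 2034.
Tue Oct 10 2034 + 39 days = Sat Nov 18 2034.
Sat Nov 18 2034 + 39 days = Wed Dec 27 2034.
Wed Dec 27 2034 + 39 days = Sun Feb 4 2035.
Sun Feb 4 2035 + 39 days = Thu Mar 15 2035.
Thu Mar 15 2035 + 39 days = Mon Apr 23 2035.

Mon Apr 23 2035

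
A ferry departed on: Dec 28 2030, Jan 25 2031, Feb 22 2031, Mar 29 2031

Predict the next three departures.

Apr 26 2031, May 31 2031, Jun 28 2031

Every date is a Saturday; gaps 28, 28, 35 days.
Each is the last Saturday of its month (at least one falls on the 29th or later, ruling out '4th Saturday').
April 2031 ends with Saturday Apr 26 2031.
Last Saturday of May 2031: May 31 2031.
June 2031 ends with Saturday Jun 28 2031.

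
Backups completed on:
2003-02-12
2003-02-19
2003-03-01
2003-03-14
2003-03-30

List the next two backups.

Intervals are 7, 10, 13, 16 days — an arithmetic progression with common difference 3.
Next gap: 19 days. 2003-03-30 + 19 days = 2003-04-18.
Next gap: 22 days. 2003-04-18 + 22 days = 2003-05-10.

2003-04-18, 2003-05-10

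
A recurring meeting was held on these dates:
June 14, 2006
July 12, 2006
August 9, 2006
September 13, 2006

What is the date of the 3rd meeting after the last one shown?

Gaps: 28, 28, 35 days — a mix of 28 and 35. Every date is a Wednesday.
Each is the 2nd Wednesday of its month.
October 2006 — 2nd Wednesday is October 11, 2006.
November 2006 — 2nd Wednesday is November 8, 2006.
2nd Wednesday of December 2006: December 13, 2006.

December 13, 2006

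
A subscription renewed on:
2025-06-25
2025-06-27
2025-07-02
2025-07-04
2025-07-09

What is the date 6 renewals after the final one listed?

2025-07-30

Gaps: 2, 5, 2, 5 days — not constant, but cyclic with period 2.
The events fall on every Wednesday and Friday.
The following Friday is 2025-07-11.
The following Wednesday is 2025-07-16.
The following Friday is 2025-07-18.
The following Wednesday is 2025-07-23.
Next Friday: 2025-07-25.
Next Wednesday: 2025-07-30.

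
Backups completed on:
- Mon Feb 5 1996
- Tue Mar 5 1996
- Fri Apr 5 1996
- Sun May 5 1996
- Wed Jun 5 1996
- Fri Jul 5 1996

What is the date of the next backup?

Mon Aug 5 1996

Gaps: 29, 31, 30, 31, 30 days — not constant. Every event is on the 5th of the month.
Pattern: the 5th of each month.
August 1996: Mon Aug 5 1996.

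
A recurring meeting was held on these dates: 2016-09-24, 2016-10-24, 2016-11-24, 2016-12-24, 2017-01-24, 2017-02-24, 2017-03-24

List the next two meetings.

2017-04-24, 2017-05-24

The day-of-month is always 24 (30, 31, 30, 31, 31, 28 days between events).
So this recurs on the 24th of each month.
April 2017: 2017-04-24.
May 2017: 2017-05-24.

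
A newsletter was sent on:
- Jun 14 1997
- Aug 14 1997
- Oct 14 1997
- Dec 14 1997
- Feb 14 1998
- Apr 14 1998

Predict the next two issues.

Jun 14 1998, Aug 14 1998

Each date is the 14th; the gaps (61, 61, 61, 62, 59) track the month lengths.
The rule is the 14th of every 2 months.
Next: June 1998 → Jun 14 1998.
August 1998: Aug 14 1998.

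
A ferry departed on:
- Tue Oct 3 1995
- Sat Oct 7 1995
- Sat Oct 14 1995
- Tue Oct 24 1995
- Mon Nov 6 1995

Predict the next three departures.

Intervals are 4, 7, 10, 13 days — an arithmetic progression with common difference 3.
Next gap: 16 days. Mon Nov 6 1995 + 16 days = Wed Nov 22 1995.
Next gap: 19 days. Wed Nov 22 1995 + 19 days = Mon Dec 11 1995.
Next gap: 22 days. Mon Dec 11 1995 + 22 days = Tue Jan 2 1996.

Wed Nov 22 1995, Mon Dec 11 1995, Tue Jan 2 1996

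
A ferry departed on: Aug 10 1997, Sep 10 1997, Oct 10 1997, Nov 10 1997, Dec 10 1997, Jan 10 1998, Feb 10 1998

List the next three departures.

Mar 10 1998, Apr 10 1998, May 10 1998

Gaps: 31, 30, 31, 30, 31, 31 days — not constant. Every event is on the 10th of the month.
Pattern: the 10th of each month.
Next: March 1998 → Mar 10 1998.
Next: April 1998 → Apr 10 1998.
May 1998: May 10 1998.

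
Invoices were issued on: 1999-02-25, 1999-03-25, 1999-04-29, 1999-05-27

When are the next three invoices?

Every date is a Thursday; gaps 28, 35, 28 days.
Each is the last Thursday of its month (at least one falls on the 29th or later, ruling out '4th Thursday').
Last Thursday of June 1999: 1999-06-24.
July 1999 ends with Thursday 1999-07-29.
Last Thursday of August 1999: 1999-08-26.

1999-06-24, 1999-07-29, 1999-08-26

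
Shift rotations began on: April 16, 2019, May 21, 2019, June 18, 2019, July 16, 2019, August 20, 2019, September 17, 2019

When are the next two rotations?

October 15, 2019; November 19, 2019

All dates are Tuesdays, 35, 28, 28, 35, 28 days apart.
Specifically, the 3rd Tuesday of each month.
October 2019 — 3rd Tuesday is October 15, 2019.
November 2019 — 3rd Tuesday is November 19, 2019.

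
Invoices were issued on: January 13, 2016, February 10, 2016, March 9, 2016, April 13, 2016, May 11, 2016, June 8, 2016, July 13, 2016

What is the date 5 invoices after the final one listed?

Gaps: 28, 28, 35, 28, 28, 35 days — a mix of 28 and 35. Every date is a Wednesday.
Each is the 2nd Wednesday of its month.
2nd Wednesday of August 2016: August 10, 2016.
September 2016 — 2nd Wednesday is September 14, 2016.
2nd Wednesday of October 2016: October 12, 2016.
November 2016 — 2nd Wednesday is November 9, 2016.
December 2016 — 2nd Wednesday is December 14, 2016.

December 14, 2016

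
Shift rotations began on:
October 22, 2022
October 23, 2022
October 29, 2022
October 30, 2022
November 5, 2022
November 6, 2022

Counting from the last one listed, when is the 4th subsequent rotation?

November 20, 2022

Every event lands on a Saturday or Sunday (gaps cycle 1, 6, 1, 6, 1).
So the schedule is: every Saturday and Sunday.
Next Saturday: November 12, 2022.
Next Sunday: November 13, 2022.
Next Saturday: November 19, 2022.
The following Sunday is November 20, 2022.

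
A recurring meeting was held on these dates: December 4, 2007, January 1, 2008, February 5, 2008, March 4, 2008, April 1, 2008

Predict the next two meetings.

All dates are Tuesdays, 28, 35, 28, 28 days apart.
Specifically, the 1st Tuesday of each month.
1st Tuesday of May 2008: May 6, 2008.
1st Tuesday of June 2008: June 3, 2008.

May 6, 2008; June 3, 2008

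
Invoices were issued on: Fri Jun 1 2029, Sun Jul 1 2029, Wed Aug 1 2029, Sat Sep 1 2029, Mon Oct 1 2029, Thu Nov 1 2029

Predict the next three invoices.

Sat Dec 1 2029, Tue Jan 1 2030, Fri Feb 1 2030

Gaps: 30, 31, 31, 30, 31 days — not constant. Every event is on the 1st of the month.
Pattern: the 1st of each month.
Next: December 2029 → Sat Dec 1 2029.
January 2030: Tue Jan 1 2030.
February 2030: Fri Feb 1 2030.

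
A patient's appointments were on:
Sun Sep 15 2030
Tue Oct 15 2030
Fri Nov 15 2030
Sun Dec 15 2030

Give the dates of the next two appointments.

Each date is the 15th; the gaps (30, 31, 30) track the month lengths.
The rule is the 15th of each month.
January 2031: Wed Jan 15 2031.
February 2031: Sat Feb 15 2031.

Wed Jan 15 2031, Sat Feb 15 2031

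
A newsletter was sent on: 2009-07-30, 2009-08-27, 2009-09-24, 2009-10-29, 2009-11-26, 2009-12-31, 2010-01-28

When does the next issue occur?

2010-02-25

All Thursdays; the gaps (28, 28, 35, 28, 35, 28) vary with month length.
This is the last Thursday of each month.
Last Thursday of February 2010: 2010-02-25.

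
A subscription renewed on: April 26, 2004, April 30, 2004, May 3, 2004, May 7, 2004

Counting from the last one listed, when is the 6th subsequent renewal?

Gaps: 4, 3, 4 days — not constant, but cyclic with period 2.
The events fall on every Monday and Friday.
Next Monday: May 10, 2004.
The following Friday is May 14, 2004.
The following Monday is May 17, 2004.
Next Friday: May 21, 2004.
Next Monday: May 24, 2004.
The following Friday is May 28, 2004.

May 28, 2004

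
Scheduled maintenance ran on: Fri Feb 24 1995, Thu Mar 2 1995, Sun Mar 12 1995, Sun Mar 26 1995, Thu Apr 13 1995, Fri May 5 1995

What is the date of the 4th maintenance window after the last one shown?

The spacing grows by 4 each time: 6, 10, 14, 18, 22 days.
Next gap: 26 days. Fri May 5 1995 + 26 days = Wed May 31 1995.
Next gap: 30 days. Wed May 31 1995 + 30 days = Fri Jun 30 1995.
Next gap: 34 days. Fri Jun 30 1995 + 34 days = Thu Aug 3 1995.
Next gap: 38 days. Thu Aug 3 1995 + 38 days = Sun Sep 10 1995.

Sun Sep 10 1995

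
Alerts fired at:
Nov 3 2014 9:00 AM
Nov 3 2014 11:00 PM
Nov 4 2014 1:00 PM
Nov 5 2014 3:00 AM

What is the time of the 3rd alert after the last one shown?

Nov 6 2014 9:00 PM

Gaps: 14, 14, 14 hours — each event is 14 hours after the previous one.
Nov 5 2014 3:00 AM + 14 h = Nov 5 2014 5:00 PM.
Nov 5 2014 5:00 PM + 14 h = Nov 6 2014 7:00 AM.
Nov 6 2014 7:00 AM + 14 h = Nov 6 2014 9:00 PM.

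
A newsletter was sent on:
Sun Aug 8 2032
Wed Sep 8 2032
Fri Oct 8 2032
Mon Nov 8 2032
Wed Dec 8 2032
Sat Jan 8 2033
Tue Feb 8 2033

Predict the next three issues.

Tue Mar 8 2033, Fri Apr 8 2033, Sun May 8 2033

The day-of-month is always 8 (31, 30, 31, 30, 31, 31 days between events).
So this recurs on the 8th of each month.
March 2033: Tue Mar 8 2033.
April 2033: Fri Apr 8 2033.
May 2033: Sun May 8 2033.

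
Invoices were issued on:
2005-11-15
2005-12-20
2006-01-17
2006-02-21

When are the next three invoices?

2006-03-21, 2006-04-18, 2006-05-16

All dates are Tuesdays, 35, 28, 35 days apart.
Specifically, the 3rd Tuesday of each month.
March 2006 — 3rd Tuesday is 2006-03-21.
April 2006 — 3rd Tuesday is 2006-04-18.
May 2006 — 3rd Tuesday is 2006-05-16.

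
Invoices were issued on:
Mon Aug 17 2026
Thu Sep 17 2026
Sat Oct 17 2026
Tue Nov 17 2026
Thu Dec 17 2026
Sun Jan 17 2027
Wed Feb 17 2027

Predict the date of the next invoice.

The day-of-month is always 17 (31, 30, 31, 30, 31, 31 days between events).
So this recurs on the 17th of each month.
March 2027: Wed Mar 17 2027.

Wed Mar 17 2027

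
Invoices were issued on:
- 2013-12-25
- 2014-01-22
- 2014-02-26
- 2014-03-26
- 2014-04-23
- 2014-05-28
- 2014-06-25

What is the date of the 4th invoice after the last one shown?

2014-10-22

These are Wednesdays at 28- or 35-day spacing (28, 35, 28, 28, 35, 28).
The pattern: 4th Wednesday of the month.
4th Wednesday of July 2014: 2014-07-23.
August 2014 — 4th Wednesday is 2014-08-27.
September 2014 — 4th Wednesday is 2014-09-24.
October 2014 — 4th Wednesday is 2014-10-22.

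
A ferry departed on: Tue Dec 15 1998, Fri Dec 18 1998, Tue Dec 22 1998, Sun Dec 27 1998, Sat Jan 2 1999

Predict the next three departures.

Sat Jan 9 1999, Sun Jan 17 1999, Tue Jan 26 1999

The spacing grows by 1 each time: 3, 4, 5, 6 days.
Next gap: 7 days. Sat Jan 2 1999 + 7 days = Sat Jan 9 1999.
Next gap: 8 days. Sat Jan 9 1999 + 8 days = Sun Jan 17 1999.
Next gap: 9 days. Sun Jan 17 1999 + 9 days = Tue Jan 26 1999.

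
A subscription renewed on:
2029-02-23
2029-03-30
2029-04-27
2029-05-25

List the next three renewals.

These are Fridays with 35, 28, 28-day gaps.
Each is the final Friday of its month — 2029-03-30 is past the 28th, so '4th Friday' doesn't fit.
June 2029 ends with Friday 2029-06-29.
Last Friday of July 2029: 2029-07-27.
August 2029 ends with Friday 2029-08-31.

2029-06-29, 2029-07-27, 2029-08-31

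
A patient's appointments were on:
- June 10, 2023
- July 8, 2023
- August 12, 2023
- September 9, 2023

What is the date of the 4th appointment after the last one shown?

These are Saturdays at 28- or 35-day spacing (28, 35, 28).
The pattern: 2nd Saturday of the month.
October 2023 — 2nd Saturday is October 14, 2023.
November 2023 — 2nd Saturday is November 11, 2023.
December 2023 — 2nd Saturday is December 9, 2023.
2nd Saturday of January 2024: January 13, 2024.

January 13, 2024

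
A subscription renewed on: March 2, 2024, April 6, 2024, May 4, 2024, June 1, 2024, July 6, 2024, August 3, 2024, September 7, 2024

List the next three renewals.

Gaps: 35, 28, 28, 35, 28, 35 days — a mix of 28 and 35. Every date is a Saturday.
Each is the 1st Saturday of its month.
1st Saturday of October 2024: October 5, 2024.
1st Saturday of November 2024: November 2, 2024.
December 2024 — 1st Saturday is December 7, 2024.

October 5, 2024; November 2, 2024; December 7, 2024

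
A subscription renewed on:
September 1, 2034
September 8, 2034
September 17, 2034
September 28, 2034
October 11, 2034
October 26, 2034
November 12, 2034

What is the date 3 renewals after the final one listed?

Intervals are 7, 9, 11, 13, 15, 17 days — an arithmetic progression with common difference 2.
Next gap: 19 days. November 12, 2034 + 19 days = December 1, 2034.
Next gap: 21 days. December 1, 2034 + 21 days = December 22, 2034.
Next gap: 23 days. December 22, 2034 + 23 days = January 14, 2035.

January 14, 2035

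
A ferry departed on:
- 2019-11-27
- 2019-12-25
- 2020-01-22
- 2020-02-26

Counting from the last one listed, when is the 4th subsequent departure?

2020-06-24

These are Wednesdays at 28- or 35-day spacing (28, 28, 35).
The pattern: 4th Wednesday of the month.
March 2020 — 4th Wednesday is 2020-03-25.
April 2020 — 4th Wednesday is 2020-04-22.
May 2020 — 4th Wednesday is 2020-05-27.
June 2020 — 4th Wednesday is 2020-06-24.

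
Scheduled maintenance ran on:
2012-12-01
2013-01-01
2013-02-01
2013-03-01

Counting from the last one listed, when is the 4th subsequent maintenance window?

Gaps: 31, 31, 28 days — not constant. Every event is on the 1st of the month.
Pattern: the 1st of each month.
April 2013: 2013-04-01.
May 2013: 2013-05-01.
Next: June 2013 → 2013-06-01.
July 2013: 2013-07-01.

2013-07-01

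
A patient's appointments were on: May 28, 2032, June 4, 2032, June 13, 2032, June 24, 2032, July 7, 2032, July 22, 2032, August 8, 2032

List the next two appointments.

August 27, 2032; September 17, 2032

The spacing grows by 2 each time: 7, 9, 11, 13, 15, 17 days.
Next gap: 19 days. August 8, 2032 + 19 days = August 27, 2032.
Next gap: 21 days. August 27, 2032 + 21 days = September 17, 2032.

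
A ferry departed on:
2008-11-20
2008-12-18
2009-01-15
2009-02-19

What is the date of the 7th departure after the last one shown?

2009-09-17

Gaps: 28, 28, 35 days — a mix of 28 and 35. Every date is a Thursday.
Each is the 3rd Thursday of its month.
March 2009 — 3rd Thursday is 2009-03-19.
3rd Thursday of April 2009: 2009-04-16.
May 2009 — 3rd Thursday is 2009-05-21.
3rd Thursday of June 2009: 2009-06-18.
3rd Thursday of July 2009: 2009-07-16.
3rd Thursday of August 2009: 2009-08-20.
September 2009 — 3rd Thursday is 2009-09-17.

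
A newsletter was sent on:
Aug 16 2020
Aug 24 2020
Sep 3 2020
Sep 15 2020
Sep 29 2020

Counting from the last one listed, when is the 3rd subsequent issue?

Nov 22 2020

Gaps: 8, 10, 12, 14 days — each gap is 2 larger than the previous one.
Next gap: 16 days. Sep 29 2020 + 16 days = Oct 15 2020.
Next gap: 18 days. Oct 15 2020 + 18 days = Nov 2 2020.
Next gap: 20 days. Nov 2 2020 + 20 days = Nov 22 2020.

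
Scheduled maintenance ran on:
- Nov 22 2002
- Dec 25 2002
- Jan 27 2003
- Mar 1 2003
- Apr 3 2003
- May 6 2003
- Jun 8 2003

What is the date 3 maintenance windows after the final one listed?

Sep 15 2003

Gaps between consecutive events: 33, 33, 33, 33, 33, 33 days — a constant 33-day interval.
Jun 8 2003 + 33 days = Jul 11 2003.
Jul 11 2003 + 33 days = Aug 13 2003.
Aug 13 2003 + 33 days = Sep 15 2003.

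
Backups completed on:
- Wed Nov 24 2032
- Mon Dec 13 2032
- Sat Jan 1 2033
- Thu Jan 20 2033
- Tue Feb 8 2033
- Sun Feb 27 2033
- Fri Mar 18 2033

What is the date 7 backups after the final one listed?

The spacing is 19, 19, 19, 19, 19, 19 days — always 19 days.
Fri Mar 18 2033 + 19 days = Wed Apr 6 2033.
Wed Apr 6 2033 + 19 days = Mon Apr 25 2033.
Mon Apr 25 2033 + 19 days = Sat May 14 2033.
Sat May 14 2033 + 19 days = Thu Jun 2 2033.
Thu Jun 2 2033 + 19 days = Tue Jun 21 2033.
Tue Jun 21 2033 + 19 days = Sun Jul 10 2033.
Sun Jul 10 2033 + 19 days = Fri Jul 29 2033.

Fri Jul 29 2033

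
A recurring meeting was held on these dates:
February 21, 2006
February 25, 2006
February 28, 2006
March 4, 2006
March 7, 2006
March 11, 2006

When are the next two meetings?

March 14, 2006; March 18, 2006

Gaps: 4, 3, 4, 3, 4 days — not constant, but cyclic with period 2.
The events fall on every Tuesday and Saturday.
The following Tuesday is March 14, 2006.
The following Saturday is March 18, 2006.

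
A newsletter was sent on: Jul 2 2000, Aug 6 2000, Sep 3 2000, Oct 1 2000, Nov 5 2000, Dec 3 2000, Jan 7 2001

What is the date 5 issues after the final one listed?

Jun 3 2001

All dates are Sundays, 35, 28, 28, 35, 28, 35 days apart.
Specifically, the 1st Sunday of each month.
February 2001 — 1st Sunday is Feb 4 2001.
March 2001 — 1st Sunday is Mar 4 2001.
1st Sunday of April 2001: Apr 1 2001.
May 2001 — 1st Sunday is May 6 2001.
1st Sunday of June 2001: Jun 3 2001.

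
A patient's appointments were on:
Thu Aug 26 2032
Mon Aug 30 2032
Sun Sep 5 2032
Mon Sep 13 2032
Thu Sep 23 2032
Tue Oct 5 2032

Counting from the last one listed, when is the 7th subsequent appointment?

Gaps: 4, 6, 8, 10, 12 days — each gap is 2 larger than the previous one.
Next gap: 14 days. Tue Oct 5 2032 + 14 days = Tue Oct 19 2032.
Next gap: 16 days. Tue Oct 19 2032 + 16 days = Thu Nov 4 2032.
Next gap: 18 days. Thu Nov 4 2032 + 18 days = Mon Nov 22 2032.
Next gap: 20 days. Mon Nov 22 2032 + 20 days = Sun Dec 12 2032.
Next gap: 22 days. Sun Dec 12 2032 + 22 days = Mon Jan 3 2033.
Next gap: 24 days. Mon Jan 3 2033 + 24 days = Thu Jan 27 2033.
Next gap: 26 days. Thu Jan 27 2033 + 26 days = Tue Feb 22 2033.

Tue Feb 22 2033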